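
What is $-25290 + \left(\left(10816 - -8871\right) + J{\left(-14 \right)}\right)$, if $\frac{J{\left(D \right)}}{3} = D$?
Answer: $-5645$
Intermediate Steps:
$J{\left(D \right)} = 3 D$
$-25290 + \left(\left(10816 - -8871\right) + J{\left(-14 \right)}\right) = -25290 + \left(\left(10816 - -8871\right) + 3 \left(-14\right)\right) = -25290 + \left(\left(10816 + 8871\right) - 42\right) = -25290 + \left(19687 - 42\right) = -25290 + 19645 = -5645$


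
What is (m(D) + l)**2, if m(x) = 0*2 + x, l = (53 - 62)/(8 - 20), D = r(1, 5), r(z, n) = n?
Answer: 529/16 ≈ 33.063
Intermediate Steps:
D = 5
l = 3/4 (l = -9/(-12) = -9*(-1/12) = 3/4 ≈ 0.75000)
m(x) = x (m(x) = 0 + x = x)
(m(D) + l)**2 = (5 + 3/4)**2 = (23/4)**2 = 529/16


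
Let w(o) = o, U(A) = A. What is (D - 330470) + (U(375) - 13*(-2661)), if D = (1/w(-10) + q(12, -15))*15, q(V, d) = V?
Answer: -590647/2 ≈ -2.9532e+5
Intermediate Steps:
D = 357/2 (D = (1/(-10) + 12)*15 = (-1/10 + 12)*15 = (119/10)*15 = 357/2 ≈ 178.50)
(D - 330470) + (U(375) - 13*(-2661)) = (357/2 - 330470) + (375 - 13*(-2661)) = -660583/2 + (375 - 1*(-34593)) = -660583/2 + (375 + 34593) = -660583/2 + 34968 = -590647/2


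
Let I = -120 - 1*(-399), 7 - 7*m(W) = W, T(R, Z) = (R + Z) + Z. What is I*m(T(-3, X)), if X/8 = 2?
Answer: -6138/7 ≈ -876.86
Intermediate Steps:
X = 16 (X = 8*2 = 16)
T(R, Z) = R + 2*Z
m(W) = 1 - W/7
I = 279 (I = -120 + 399 = 279)
I*m(T(-3, X)) = 279*(1 - (-3 + 2*16)/7) = 279*(1 - (-3 + 32)/7) = 279*(1 - 1/7*29) = 279*(1 - 29/7) = 279*(-22/7) = -6138/7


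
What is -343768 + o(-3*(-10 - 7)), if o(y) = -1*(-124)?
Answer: -343644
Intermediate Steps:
o(y) = 124
-343768 + o(-3*(-10 - 7)) = -343768 + 124 = -343644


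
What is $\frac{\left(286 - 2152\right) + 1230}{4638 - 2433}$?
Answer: $- \frac{212}{735} \approx -0.28844$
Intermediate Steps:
$\frac{\left(286 - 2152\right) + 1230}{4638 - 2433} = \frac{\left(286 - 2152\right) + 1230}{2205} = \left(-1866 + 1230\right) \frac{1}{2205} = \left(-636\right) \frac{1}{2205} = - \frac{212}{735}$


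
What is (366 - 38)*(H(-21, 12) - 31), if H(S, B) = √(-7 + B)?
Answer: -10168 + 328*√5 ≈ -9434.6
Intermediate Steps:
(366 - 38)*(H(-21, 12) - 31) = (366 - 38)*(√(-7 + 12) - 31) = 328*(√5 - 31) = 328*(-31 + √5) = -10168 + 328*√5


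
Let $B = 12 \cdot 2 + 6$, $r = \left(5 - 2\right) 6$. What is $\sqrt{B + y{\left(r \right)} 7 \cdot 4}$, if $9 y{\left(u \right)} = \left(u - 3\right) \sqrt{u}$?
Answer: $\sqrt{30 + 140 \sqrt{2}} \approx 15.099$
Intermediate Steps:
$r = 18$ ($r = 3 \cdot 6 = 18$)
$y{\left(u \right)} = \frac{\sqrt{u} \left(-3 + u\right)}{9}$ ($y{\left(u \right)} = \frac{\left(u - 3\right) \sqrt{u}}{9} = \frac{\left(-3 + u\right) \sqrt{u}}{9} = \frac{\sqrt{u} \left(-3 + u\right)}{9}$)
$B = 30$ ($B = 24 + 6 = 30$)
$\sqrt{B + y{\left(r \right)} 7 \cdot 4} = \sqrt{30 + \frac{\sqrt{18} \left(-3 + 18\right)}{9} \cdot 7 \cdot 4} = \sqrt{30 + \frac{1}{9} \cdot 3 \sqrt{2} \cdot 15 \cdot 7 \cdot 4} = \sqrt{30 + 5 \sqrt{2} \cdot 7 \cdot 4} = \sqrt{30 + 35 \sqrt{2} \cdot 4} = \sqrt{30 + 140 \sqrt{2}}$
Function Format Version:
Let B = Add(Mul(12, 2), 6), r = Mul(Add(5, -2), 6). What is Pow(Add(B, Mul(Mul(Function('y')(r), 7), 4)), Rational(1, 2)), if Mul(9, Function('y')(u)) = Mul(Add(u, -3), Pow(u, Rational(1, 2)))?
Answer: Pow(Add(30, Mul(140, Pow(2, Rational(1, 2)))), Rational(1, 2)) ≈ 15.099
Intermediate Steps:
r = 18 (r = Mul(3, 6) = 18)
Function('y')(u) = Mul(Rational(1, 9), Pow(u, Rational(1, 2)), Add(-3, u)) (Function('y')(u) = Mul(Rational(1, 9), Mul(Add(u, -3), Pow(u, Rational(1, 2)))) = Mul(Rational(1, 9), Mul(Add(-3, u), Pow(u, Rational(1, 2)))) = Mul(Rational(1, 9), Mul(Pow(u, Rational(1, 2)), Add(-3, u))) = Mul(Rational(1, 9), Pow(u, Rational(1, 2)), Add(-3, u)))
B = 30 (B = Add(24, 6) = 30)
Pow(Add(B, Mul(Mul(Function('y')(r), 7), 4)), Rational(1, 2)) = Pow(Add(30, Mul(Mul(Mul(Rational(1, 9), Pow(18, Rational(1, 2)), Add(-3, 18)), 7), 4)), Rational(1, 2)) = Pow(Add(30, Mul(Mul(Mul(Rational(1, 9), Mul(3, Pow(2, Rational(1, 2))), 15), 7), 4)), Rational(1, 2)) = Pow(Add(30, Mul(Mul(Mul(5, Pow(2, Rational(1, 2))), 7), 4)), Rational(1, 2)) = Pow(Add(30, Mul(Mul(35, Pow(2, Rational(1, 2))), 4)), Rational(1, 2)) = Pow(Add(30, Mul(140, Pow(2, Rational(1, 2)))), Rational(1, 2))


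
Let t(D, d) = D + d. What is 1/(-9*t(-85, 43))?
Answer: 1/378 ≈ 0.0026455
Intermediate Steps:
1/(-9*t(-85, 43)) = 1/(-9*(-85 + 43)) = 1/(-9*(-42)) = 1/378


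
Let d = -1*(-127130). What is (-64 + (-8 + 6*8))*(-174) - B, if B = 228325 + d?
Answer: -351279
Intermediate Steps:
d = 127130
B = 355455 (B = 228325 + 127130 = 355455)
(-64 + (-8 + 6*8))*(-174) - B = (-64 + (-8 + 6*8))*(-174) - 1*355455 = (-64 + (-8 + 48))*(-174) - 355455 = (-64 + 40)*(-174) - 355455 = -24*(-174) - 355455 = 4176 - 355455 = -351279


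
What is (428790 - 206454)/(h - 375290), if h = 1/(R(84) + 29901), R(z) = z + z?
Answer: -6685421184/11284595009 ≈ -0.59244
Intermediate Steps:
R(z) = 2*z
h = 1/30069 (h = 1/(2*84 + 29901) = 1/(168 + 29901) = 1/30069 ≈ 3.3257e-5)
(428790 - 206454)/(h - 375290) = (428790 - 206454)/(1/30069 - 375290) = 222336/(-11284595009/30069) = 222336*(-30069/11284595009) = -6685421184/11284595009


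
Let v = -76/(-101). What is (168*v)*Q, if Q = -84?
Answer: -1072512/101 ≈ -10619.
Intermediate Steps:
v = 76/101 (v = -76*(-1/101) = 76/101 ≈ 0.75247)
(168*v)*Q = (168*(76/101))*(-84) = (12768/101)*(-84) = -1072512/101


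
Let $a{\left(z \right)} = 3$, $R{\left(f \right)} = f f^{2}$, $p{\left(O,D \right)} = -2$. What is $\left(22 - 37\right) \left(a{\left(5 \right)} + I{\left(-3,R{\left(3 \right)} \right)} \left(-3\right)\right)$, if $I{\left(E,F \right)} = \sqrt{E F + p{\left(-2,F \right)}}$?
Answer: $-45 + 45 i \sqrt{83} \approx -45.0 + 409.97 i$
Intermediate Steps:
$R{\left(f \right)} = f^{3}$
$I{\left(E,F \right)} = \sqrt{-2 + E F}$ ($I{\left(E,F \right)} = \sqrt{E F - 2} = \sqrt{-2 + E F}$)
$\left(22 - 37\right) \left(a{\left(5 \right)} + I{\left(-3,R{\left(3 \right)} \right)} \left(-3\right)\right) = \left(22 - 37\right) \left(3 + \sqrt{-2 - 3 \cdot 3^{3}} \left(-3\right)\right) = - 15 \left(3 + \sqrt{-2 - 81} \left(-3\right)\right) = - 15 \left(3 + \sqrt{-83} \left(-3\right)\right) = - 15 \left(3 + i \sqrt{83} \left(-3\right)\right) = - 15 \left(3 - 3 i \sqrt{83}\right) = -45 + 45 i \sqrt{83}$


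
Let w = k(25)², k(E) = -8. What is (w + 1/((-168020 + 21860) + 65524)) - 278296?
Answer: -22435515553/80636 ≈ -2.7823e+5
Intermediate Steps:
w = 64 (w = (-8)² = 64)
(w + 1/((-168020 + 21860) + 65524)) - 278296 = (64 + 1/((-168020 + 21860) + 65524)) - 278296 = (64 + 1/(-146160 + 65524)) - 278296 = (64 + 1/(-80636)) - 278296 = (64 - 1/80636) - 278296 = 5160703/80636 - 278296 = -22435515553/80636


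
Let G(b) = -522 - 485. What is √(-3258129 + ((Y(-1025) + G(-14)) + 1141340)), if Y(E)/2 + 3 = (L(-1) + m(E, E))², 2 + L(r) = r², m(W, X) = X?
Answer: 5*I*√498 ≈ 111.58*I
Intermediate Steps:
L(r) = -2 + r²
G(b) = -1007
Y(E) = -6 + 2*(-1 + E)² (Y(E) = -6 + 2*((-2 + (-1)²) + E)² = -6 + 2*((-2 + 1) + E)² = -6 + 2*(-1 + E)²)
√(-3258129 + ((Y(-1025) + G(-14)) + 1141340)) = √(-3258129 + (((-6 + 2*(-1 - 1025)²) - 1007) + 1141340)) = √(-3258129 + (((-6 + 2*(-1026)²) - 1007) + 1141340)) = √(-3258129 + (((-6 + 2*1052676) - 1007) + 1141340)) = √(-3258129 + (((-6 + 2105352) - 1007) + 1141340)) = √(-3258129 + ((2105346 - 1007) + 1141340)) = √(-3258129 + (2104339 + 1141340)) = √(-3258129 + 3245679) = √(-12450) = 5*I*√498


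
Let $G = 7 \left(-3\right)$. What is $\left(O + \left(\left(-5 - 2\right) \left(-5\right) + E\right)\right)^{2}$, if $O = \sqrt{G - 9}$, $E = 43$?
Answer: $\left(78 + i \sqrt{30}\right)^{2} \approx 6054.0 + 854.45 i$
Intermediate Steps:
$G = -21$
$O = i \sqrt{30}$ ($O = \sqrt{-21 - 9} = \sqrt{-30} = i \sqrt{30} \approx 5.4772 i$)
$\left(O + \left(\left(-5 - 2\right) \left(-5\right) + E\right)\right)^{2} = \left(i \sqrt{30} + \left(\left(-5 - 2\right) \left(-5\right) + 43\right)\right)^{2} = \left(i \sqrt{30} + \left(\left(-7\right) \left(-5\right) + 43\right)\right)^{2} = \left(i \sqrt{30} + \left(35 + 43\right)\right)^{2} = \left(i \sqrt{30} + 78\right)^{2} = \left(78 + i \sqrt{30}\right)^{2}$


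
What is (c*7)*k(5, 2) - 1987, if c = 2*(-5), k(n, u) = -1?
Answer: -1917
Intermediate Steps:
c = -10
(c*7)*k(5, 2) - 1987 = -10*7*(-1) - 1987 = -70*(-1) - 1987 = 70 - 1987 = -1917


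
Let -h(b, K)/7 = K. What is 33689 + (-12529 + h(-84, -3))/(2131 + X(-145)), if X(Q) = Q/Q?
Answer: 17953110/533 ≈ 33683.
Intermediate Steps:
X(Q) = 1
h(b, K) = -7*K
33689 + (-12529 + h(-84, -3))/(2131 + X(-145)) = 33689 + (-12529 - 7*(-3))/(2131 + 1) = 33689 + (-12529 + 21)/2132 = 33689 - 12508*1/2132 = 33689 - 3127/533 = 17953110/533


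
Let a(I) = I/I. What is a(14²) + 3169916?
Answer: 3169917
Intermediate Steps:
a(I) = 1
a(14²) + 3169916 = 1 + 3169916 = 3169917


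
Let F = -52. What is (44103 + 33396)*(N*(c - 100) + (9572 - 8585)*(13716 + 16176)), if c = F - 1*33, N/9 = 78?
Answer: 2276419511466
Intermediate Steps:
N = 702 (N = 9*78 = 702)
c = -85 (c = -52 - 1*33 = -52 - 33 = -85)
(44103 + 33396)*(N*(c - 100) + (9572 - 8585)*(13716 + 16176)) = (44103 + 33396)*(702*(-85 - 100) + (9572 - 8585)*(13716 + 16176)) = 77499*(702*(-185) + 987*29892) = 77499*(-129870 + 29503404) = 77499*29373534 = 2276419511466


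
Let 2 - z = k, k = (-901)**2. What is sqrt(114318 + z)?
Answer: I*sqrt(697481) ≈ 835.15*I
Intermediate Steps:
k = 811801
z = -811799 (z = 2 - 1*811801 = 2 - 811801 = -811799)
sqrt(114318 + z) = sqrt(114318 - 811799) = sqrt(-697481) = I*sqrt(697481)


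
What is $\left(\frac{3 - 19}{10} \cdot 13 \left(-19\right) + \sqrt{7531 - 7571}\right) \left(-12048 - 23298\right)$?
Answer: $- \frac{69843696}{5} - 70692 i \sqrt{10} \approx -1.3969 \cdot 10^{7} - 2.2355 \cdot 10^{5} i$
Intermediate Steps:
$\left(\frac{3 - 19}{10} \cdot 13 \left(-19\right) + \sqrt{7531 - 7571}\right) \left(-12048 - 23298\right) = \left(\left(3 - 19\right) \frac{1}{10} \cdot 13 \left(-19\right) + \sqrt{-40}\right) \left(-35346\right) = \left(\left(-16\right) \frac{1}{10} \cdot 13 \left(-19\right) + 2 i \sqrt{10}\right) \left(-35346\right) = \left(\left(- \frac{8}{5}\right) 13 \left(-19\right) + 2 i \sqrt{10}\right) \left(-35346\right) = \left(\left(- \frac{104}{5}\right) \left(-19\right) + 2 i \sqrt{10}\right) \left(-35346\right) = \left(\frac{1976}{5} + 2 i \sqrt{10}\right) \left(-35346\right) = - \frac{69843696}{5} - 70692 i \sqrt{10}$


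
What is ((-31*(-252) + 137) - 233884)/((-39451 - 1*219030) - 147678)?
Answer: 225935/406159 ≈ 0.55627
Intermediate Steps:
((-31*(-252) + 137) - 233884)/((-39451 - 1*219030) - 147678) = ((7812 + 137) - 233884)/((-39451 - 219030) - 147678) = (7949 - 233884)/(-258481 - 147678) = -225935/(-406159) = -225935*(-1/406159) = 225935/406159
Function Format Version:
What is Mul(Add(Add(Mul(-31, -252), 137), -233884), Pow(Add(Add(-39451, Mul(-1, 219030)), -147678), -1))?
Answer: Rational(225935, 406159) ≈ 0.55627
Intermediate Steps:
Mul(Add(Add(Mul(-31, -252), 137), -233884), Pow(Add(Add(-39451, Mul(-1, 219030)), -147678), -1)) = Mul(Add(Add(7812, 137), -233884), Pow(Add(Add(-39451, -219030), -147678), -1)) = Mul(Add(7949, -233884), Pow(Add(-258481, -147678), -1)) = Mul(-225935, Pow(-406159, -1)) = Mul(-225935, Rational(-1, 406159)) = Rational(225935, 406159)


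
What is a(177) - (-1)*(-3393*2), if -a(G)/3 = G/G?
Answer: -6789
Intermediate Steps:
a(G) = -3 (a(G) = -3*G/G = -3*1 = -3)
a(177) - (-1)*(-3393*2) = -3 - (-1)*(-3393*2) = -3 - (-1)*(-39*174) = -3 - (-1)*(-6786) = -3 - 1*6786 = -3 - 6786 = -6789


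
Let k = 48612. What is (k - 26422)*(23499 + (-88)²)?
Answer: 693282170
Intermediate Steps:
(k - 26422)*(23499 + (-88)²) = (48612 - 26422)*(23499 + (-88)²) = 22190*(23499 + 7744) = 22190*31243 = 693282170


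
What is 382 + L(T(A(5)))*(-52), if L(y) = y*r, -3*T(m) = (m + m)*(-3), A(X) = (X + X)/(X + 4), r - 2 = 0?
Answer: 1358/9 ≈ 150.89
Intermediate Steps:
r = 2 (r = 2 + 0 = 2)
A(X) = 2*X/(4 + X) (A(X) = (2*X)/(4 + X) = 2*X/(4 + X))
T(m) = 2*m (T(m) = -(m + m)*(-3)/3 = -2*m*(-3)/3 = -(-2)*m = 2*m)
L(y) = 2*y (L(y) = y*2 = 2*y)
382 + L(T(A(5)))*(-52) = 382 + (2*(2*(2*5/(4 + 5))))*(-52) = 382 + (2*(2*(2*5/9)))*(-52) = 382 + (2*(2*(2*5*(⅑))))*(-52) = 382 + (2*(2*(10/9)))*(-52) = 382 + (2*(20/9))*(-52) = 382 + (40/9)*(-52) = 382 - 2080/9 = 1358/9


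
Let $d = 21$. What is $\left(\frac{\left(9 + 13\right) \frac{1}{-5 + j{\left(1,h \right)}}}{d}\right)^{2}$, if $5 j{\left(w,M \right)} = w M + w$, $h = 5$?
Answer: $\frac{12100}{159201} \approx 0.076005$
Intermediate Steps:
$j{\left(w,M \right)} = \frac{w}{5} + \frac{M w}{5}$ ($j{\left(w,M \right)} = \frac{w M + w}{5} = \frac{M w + w}{5} = \frac{w + M w}{5} = \frac{w}{5} + \frac{M w}{5}$)
$\left(\frac{\left(9 + 13\right) \frac{1}{-5 + j{\left(1,h \right)}}}{d}\right)^{2} = \left(\frac{\left(9 + 13\right) \frac{1}{-5 + \frac{1}{5} \cdot 1 \left(1 + 5\right)}}{21}\right)^{2} = \left(\frac{22}{-5 + \frac{1}{5} \cdot 1 \cdot 6} \cdot \frac{1}{21}\right)^{2} = \left(\frac{22}{-5 + \frac{6}{5}} \cdot \frac{1}{21}\right)^{2} = \left(\frac{22}{- \frac{19}{5}} \cdot \frac{1}{21}\right)^{2} = \left(22 \left(- \frac{5}{19}\right) \frac{1}{21}\right)^{2} = \left(\left(- \frac{110}{19}\right) \frac{1}{21}\right)^{2} = \left(- \frac{110}{399}\right)^{2} = \frac{12100}{159201}$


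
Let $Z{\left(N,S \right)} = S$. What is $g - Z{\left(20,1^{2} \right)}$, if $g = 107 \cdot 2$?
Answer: $213$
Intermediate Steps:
$g = 214$
$g - Z{\left(20,1^{2} \right)} = 214 - 1^{2} = 214 - 1 = 213$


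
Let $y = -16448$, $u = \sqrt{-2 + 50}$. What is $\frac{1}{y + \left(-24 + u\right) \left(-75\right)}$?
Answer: $- \frac{1831}{26786738} + \frac{75 \sqrt{3}}{53573476} \approx -6.593 \cdot 10^{-5}$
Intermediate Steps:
$u = 4 \sqrt{3}$ ($u = \sqrt{48} = 4 \sqrt{3} \approx 6.9282$)
$\frac{1}{y + \left(-24 + u\right) \left(-75\right)} = \frac{1}{-16448 + \left(-24 + 4 \sqrt{3}\right) \left(-75\right)} = \frac{1}{-16448 + \left(1800 - 300 \sqrt{3}\right)} = \frac{1}{-14648 - 300 \sqrt{3}}$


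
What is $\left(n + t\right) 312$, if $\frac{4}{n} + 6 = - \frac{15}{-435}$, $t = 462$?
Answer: $\frac{24900720}{173} \approx 1.4393 \cdot 10^{5}$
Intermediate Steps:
$n = - \frac{116}{173}$ ($n = \frac{4}{-6 - \frac{15}{-435}} = \frac{4}{-6 - - \frac{1}{29}} = \frac{4}{-6 + \frac{1}{29}} = \frac{4}{- \frac{173}{29}} = 4 \left(- \frac{29}{173}\right) = - \frac{116}{173} \approx -0.67052$)
$\left(n + t\right) 312 = \left(- \frac{116}{173} + 462\right) 312 = \frac{79810}{173} \cdot 312 = \frac{24900720}{173}$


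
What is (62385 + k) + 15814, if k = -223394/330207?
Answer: 25821633799/330207 ≈ 78198.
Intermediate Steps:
k = -223394/330207 (k = -223394*1/330207 = -223394/330207 ≈ -0.67653)
(62385 + k) + 15814 = (62385 - 223394/330207) + 15814 = 20599740301/330207 + 15814 = 25821633799/330207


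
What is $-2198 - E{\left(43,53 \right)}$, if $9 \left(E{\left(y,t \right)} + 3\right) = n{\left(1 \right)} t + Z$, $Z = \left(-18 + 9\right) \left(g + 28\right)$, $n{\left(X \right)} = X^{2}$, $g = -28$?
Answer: $- \frac{19808}{9} \approx -2200.9$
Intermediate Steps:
$Z = 0$ ($Z = \left(-18 + 9\right) \left(-28 + 28\right) = \left(-9\right) 0 = 0$)
$E{\left(y,t \right)} = -3 + \frac{t}{9}$ ($E{\left(y,t \right)} = -3 + \frac{1^{2} t + 0}{9} = -3 + \frac{1 t + 0}{9} = -3 + \frac{t + 0}{9} = -3 + \frac{t}{9}$)
$-2198 - E{\left(43,53 \right)} = -2198 - \left(-3 + \frac{1}{9} \cdot 53\right) = -2198 - \left(-3 + \frac{53}{9}\right) = -2198 - \frac{26}{9} = - \frac{19808}{9}$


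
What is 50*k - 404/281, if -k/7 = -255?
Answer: 25078846/281 ≈ 89249.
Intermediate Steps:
k = 1785 (k = -7*(-255) = 1785)
50*k - 404/281 = 50*1785 - 404/281 = 89250 - 404*1/281 = 89250 - 404/281 = 25078846/281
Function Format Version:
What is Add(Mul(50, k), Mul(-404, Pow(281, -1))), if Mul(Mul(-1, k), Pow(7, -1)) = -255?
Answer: Rational(25078846, 281) ≈ 89249.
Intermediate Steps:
k = 1785 (k = Mul(-7, -255) = 1785)
Add(Mul(50, k), Mul(-404, Pow(281, -1))) = Add(Mul(50, 1785), Mul(-404, Pow(281, -1))) = Add(89250, Mul(-404, Rational(1, 281))) = Add(89250, Rational(-404, 281)) = Rational(25078846, 281)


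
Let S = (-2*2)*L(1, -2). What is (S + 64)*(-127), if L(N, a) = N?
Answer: -7620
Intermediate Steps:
S = -4 (S = -2*2*1 = -4*1 = -4)
(S + 64)*(-127) = (-4 + 64)*(-127) = 60*(-127) = -7620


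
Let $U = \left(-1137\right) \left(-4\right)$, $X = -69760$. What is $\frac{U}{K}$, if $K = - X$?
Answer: $\frac{1137}{17440} \approx 0.065195$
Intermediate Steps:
$U = 4548$
$K = 69760$ ($K = \left(-1\right) \left(-69760\right) = 69760$)
$\frac{U}{K} = \frac{4548}{69760} = 4548 \cdot \frac{1}{69760} = \frac{1137}{17440}$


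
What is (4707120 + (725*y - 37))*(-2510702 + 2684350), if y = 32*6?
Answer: 841547350384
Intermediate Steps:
y = 192
(4707120 + (725*y - 37))*(-2510702 + 2684350) = (4707120 + (725*192 - 37))*(-2510702 + 2684350) = (4707120 + (139200 - 37))*173648 = (4707120 + 139163)*173648 = 4846283*173648 = 841547350384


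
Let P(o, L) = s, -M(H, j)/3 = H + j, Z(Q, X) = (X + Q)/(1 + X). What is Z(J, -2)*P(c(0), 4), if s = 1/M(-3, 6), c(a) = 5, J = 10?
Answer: 8/9 ≈ 0.88889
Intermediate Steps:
Z(Q, X) = (Q + X)/(1 + X)
M(H, j) = -3*H - 3*j (M(H, j) = -3*(H + j) = -3*H - 3*j)
s = -1/9 (s = 1/(-3*(-3) - 3*6) = 1/(9 - 18) = 1/(-9) = -1/9 ≈ -0.11111)
P(o, L) = -1/9
Z(J, -2)*P(c(0), 4) = ((10 - 2)/(1 - 2))*(-1/9) = (8/(-1))*(-1/9) = -1*8*(-1/9) = -8*(-1/9) = 8/9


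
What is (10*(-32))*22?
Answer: -7040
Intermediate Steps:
(10*(-32))*22 = -320*22 = -7040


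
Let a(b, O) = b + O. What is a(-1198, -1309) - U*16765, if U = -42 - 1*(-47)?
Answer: -86332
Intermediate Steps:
U = 5 (U = -42 + 47 = 5)
a(b, O) = O + b
a(-1198, -1309) - U*16765 = (-1309 - 1198) - 5*16765 = -2507 - 1*83825 = -2507 - 83825 = -86332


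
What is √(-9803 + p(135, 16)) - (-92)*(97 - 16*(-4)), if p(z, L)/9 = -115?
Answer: 14812 + I*√10838 ≈ 14812.0 + 104.11*I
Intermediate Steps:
p(z, L) = -1035 (p(z, L) = 9*(-115) = -1035)
√(-9803 + p(135, 16)) - (-92)*(97 - 16*(-4)) = √(-9803 - 1035) - (-92)*(97 - 16*(-4)) = √(-10838) - (-92)*(97 + 64) = I*√10838 - (-92)*161 = I*√10838 - 1*(-14812) = I*√10838 + 14812 = 14812 + I*√10838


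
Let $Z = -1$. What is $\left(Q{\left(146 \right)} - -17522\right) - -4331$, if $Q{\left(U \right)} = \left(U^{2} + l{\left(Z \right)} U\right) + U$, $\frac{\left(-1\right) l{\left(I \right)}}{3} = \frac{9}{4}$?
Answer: $\frac{84659}{2} \approx 42330.0$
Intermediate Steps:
$l{\left(I \right)} = - \frac{27}{4}$ ($l{\left(I \right)} = - 3 \cdot \frac{9}{4} = - 3 \cdot 9 \cdot \frac{1}{4} = \left(-3\right) \frac{9}{4} = - \frac{27}{4}$)
$Q{\left(U \right)} = U^{2} - \frac{23 U}{4}$ ($Q{\left(U \right)} = \left(U^{2} - \frac{27 U}{4}\right) + U = U^{2} - \frac{23 U}{4}$)
$\left(Q{\left(146 \right)} - -17522\right) - -4331 = \left(\frac{1}{4} \cdot 146 \left(-23 + 4 \cdot 146\right) - -17522\right) - -4331 = \left(\frac{1}{4} \cdot 146 \left(-23 + 584\right) + 17522\right) + \left(-15 + 4346\right) = \left(\frac{1}{4} \cdot 146 \cdot 561 + 17522\right) + 4331 = \left(\frac{40953}{2} + 17522\right) + 4331 = \frac{75997}{2} + 4331 = \frac{84659}{2}$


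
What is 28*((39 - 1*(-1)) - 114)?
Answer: -2072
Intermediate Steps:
28*((39 - 1*(-1)) - 114) = 28*((39 + 1) - 114) = 28*(40 - 114) = 28*(-74) = -2072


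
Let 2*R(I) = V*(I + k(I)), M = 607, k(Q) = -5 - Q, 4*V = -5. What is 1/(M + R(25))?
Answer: 8/4881 ≈ 0.0016390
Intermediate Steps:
V = -5/4 (V = (¼)*(-5) = -5/4 ≈ -1.2500)
R(I) = 25/8 (R(I) = (-5*(I + (-5 - I))/4)/2 = (-5/4*(-5))/2 = (½)*(25/4) = 25/8)
1/(M + R(25)) = 1/(607 + 25/8) = 1/(4881/8) = 8/4881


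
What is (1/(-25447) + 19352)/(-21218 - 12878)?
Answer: -492450343/867640912 ≈ -0.56757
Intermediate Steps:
(1/(-25447) + 19352)/(-21218 - 12878) = (-1/25447 + 19352)/(-34096) = (492450343/25447)*(-1/34096) = -492450343/867640912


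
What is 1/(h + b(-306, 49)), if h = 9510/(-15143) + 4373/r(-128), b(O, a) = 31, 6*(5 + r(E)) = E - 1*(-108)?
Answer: -378575/187162942 ≈ -0.0020227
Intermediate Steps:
r(E) = 13 + E/6 (r(E) = -5 + (E - 1*(-108))/6 = -5 + (E + 108)/6 = -5 + (108 + E)/6 = -5 + (18 + E/6) = 13 + E/6)
h = -198898767/378575 (h = 9510/(-15143) + 4373/(13 + (1/6)*(-128)) = 9510*(-1/15143) + 4373/(13 - 64/3) = -9510/15143 + 4373/(-25/3) = -9510/15143 + 4373*(-3/25) = -9510/15143 - 13119/25 = -198898767/378575 ≈ -525.39)
1/(h + b(-306, 49)) = 1/(-198898767/378575 + 31) = 1/(-187162942/378575) = -378575/187162942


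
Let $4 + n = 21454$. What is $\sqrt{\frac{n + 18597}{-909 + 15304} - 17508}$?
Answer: $\frac{i \sqrt{3627361689135}}{14395} \approx 132.31 i$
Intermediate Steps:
$n = 21450$ ($n = -4 + 21454 = 21450$)
$\sqrt{\frac{n + 18597}{-909 + 15304} - 17508} = \sqrt{\frac{21450 + 18597}{-909 + 15304} - 17508} = \sqrt{\frac{40047}{14395} - 17508} = \sqrt{- \frac{251987613}{14395}} = \frac{i \sqrt{3627361689135}}{14395}$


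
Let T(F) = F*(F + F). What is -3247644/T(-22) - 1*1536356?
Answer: -372610063/242 ≈ -1.5397e+6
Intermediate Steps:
T(F) = 2*F² (T(F) = F*(2*F) = 2*F²)
-3247644/T(-22) - 1*1536356 = -3247644/(2*(-22)²) - 1*1536356 = -3247644/(2*484) - 1536356 = -3247644/968 - 1536356 = -3247644*1/968 - 1536356 = -811911/242 - 1536356 = -372610063/242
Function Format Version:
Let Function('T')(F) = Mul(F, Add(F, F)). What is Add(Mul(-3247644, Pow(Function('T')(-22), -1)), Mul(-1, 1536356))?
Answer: Rational(-372610063, 242) ≈ -1.5397e+6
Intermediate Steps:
Function('T')(F) = Mul(2, Pow(F, 2)) (Function('T')(F) = Mul(F, Mul(2, F)) = Mul(2, Pow(F, 2)))
Add(Mul(-3247644, Pow(Function('T')(-22), -1)), Mul(-1, 1536356)) = Add(Mul(-3247644, Pow(Mul(2, Pow(-22, 2)), -1)), Mul(-1, 1536356)) = Add(Mul(-3247644, Pow(Mul(2, 484), -1)), -1536356) = Add(Mul(-3247644, Pow(968, -1)), -1536356) = Add(Mul(-3247644, Rational(1, 968)), -1536356) = Add(Rational(-811911, 242), -1536356) = Rational(-372610063, 242)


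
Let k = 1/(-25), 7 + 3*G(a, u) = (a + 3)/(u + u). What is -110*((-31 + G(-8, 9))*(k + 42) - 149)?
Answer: 4608109/27 ≈ 1.7067e+5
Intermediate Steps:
G(a, u) = -7/3 + (3 + a)/(6*u) (G(a, u) = -7/3 + ((a + 3)/(u + u))/3 = -7/3 + ((3 + a)/((2*u)))/3 = -7/3 + ((3 + a)*(1/(2*u)))/3 = -7/3 + ((3 + a)/(2*u))/3 = -7/3 + (3 + a)/(6*u))
k = -1/25 ≈ -0.040000
-110*((-31 + G(-8, 9))*(k + 42) - 149) = -110*((-31 + (1/6)*(3 - 8 - 14*9)/9)*(-1/25 + 42) - 149) = -110*((-31 + (1/6)*(1/9)*(3 - 8 - 126))*(1049/25) - 149) = -110*((-31 + (1/6)*(1/9)*(-131))*(1049/25) - 149) = -110*((-31 - 131/54)*(1049/25) - 149) = -110*(-1805/54*1049/25 - 149) = -110*(-378689/270 - 149) = -110*(-418919/270) = 4608109/27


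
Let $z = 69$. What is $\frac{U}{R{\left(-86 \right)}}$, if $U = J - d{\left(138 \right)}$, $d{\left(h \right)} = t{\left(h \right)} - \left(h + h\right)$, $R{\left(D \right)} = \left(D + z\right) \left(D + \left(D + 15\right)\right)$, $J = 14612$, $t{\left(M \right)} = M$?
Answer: $\frac{14750}{2669} \approx 5.5264$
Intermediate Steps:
$R{\left(D \right)} = \left(15 + 2 D\right) \left(69 + D\right)$ ($R{\left(D \right)} = \left(D + 69\right) \left(D + \left(D + 15\right)\right) = \left(69 + D\right) \left(D + \left(15 + D\right)\right) = \left(69 + D\right) \left(15 + 2 D\right) = \left(15 + 2 D\right) \left(69 + D\right)$)
$d{\left(h \right)} = - h$ ($d{\left(h \right)} = h - \left(h + h\right) = h - 2 h = - h$)
$U = 14750$ ($U = 14612 - \left(-1\right) 138 = 14612 - -138 = 14612 + 138 = 14750$)
$\frac{U}{R{\left(-86 \right)}} = \frac{14750}{1035 + 2 \left(-86\right)^{2} + 153 \left(-86\right)} = \frac{14750}{1035 + 2 \cdot 7396 - 13158} = \frac{14750}{1035 + 14792 - 13158} = \frac{14750}{2669}$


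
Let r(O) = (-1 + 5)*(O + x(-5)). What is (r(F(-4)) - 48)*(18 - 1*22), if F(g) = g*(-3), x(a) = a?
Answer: 80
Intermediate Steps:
F(g) = -3*g
r(O) = -20 + 4*O (r(O) = (-1 + 5)*(O - 5) = 4*(-5 + O) = -20 + 4*O)
(r(F(-4)) - 48)*(18 - 1*22) = ((-20 + 4*(-3*(-4))) - 48)*(18 - 1*22) = ((-20 + 4*12) - 48)*(18 - 22) = ((-20 + 48) - 48)*(-4) = (28 - 48)*(-4) = -20*(-4) = 80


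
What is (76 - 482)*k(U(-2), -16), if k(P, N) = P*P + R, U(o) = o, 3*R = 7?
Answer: -7714/3 ≈ -2571.3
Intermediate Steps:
R = 7/3 (R = (⅓)*7 = 7/3 ≈ 2.3333)
k(P, N) = 7/3 + P² (k(P, N) = P*P + 7/3 = P² + 7/3 = 7/3 + P²)
(76 - 482)*k(U(-2), -16) = (76 - 482)*(7/3 + (-2)²) = -406*(7/3 + 4) = -406*19/3 = -7714/3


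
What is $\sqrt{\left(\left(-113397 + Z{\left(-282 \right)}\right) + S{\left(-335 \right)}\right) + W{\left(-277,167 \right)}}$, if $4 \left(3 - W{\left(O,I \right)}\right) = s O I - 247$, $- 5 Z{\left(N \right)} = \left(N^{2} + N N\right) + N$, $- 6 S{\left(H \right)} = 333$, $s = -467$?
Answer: $\frac{6 i \sqrt{3851305}}{5} \approx 2355.0 i$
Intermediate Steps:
$S{\left(H \right)} = - \frac{111}{2}$ ($S{\left(H \right)} = \left(- \frac{1}{6}\right) 333 = - \frac{111}{2}$)
$Z{\left(N \right)} = - \frac{2 N^{2}}{5} - \frac{N}{5}$ ($Z{\left(N \right)} = - \frac{\left(N^{2} + N N\right) + N}{5} = - \frac{\left(N^{2} + N^{2}\right) + N}{5} = - \frac{2 N^{2} + N}{5} = - \frac{N + 2 N^{2}}{5} = - \frac{2 N^{2}}{5} - \frac{N}{5}$)
$W{\left(O,I \right)} = \frac{259}{4} + \frac{467 I O}{4}$ ($W{\left(O,I \right)} = 3 - \frac{- 467 O I - 247}{4} = 3 - \frac{- 467 I O - 247}{4} = 3 - \frac{-247 - 467 I O}{4} = 3 + \left(\frac{247}{4} + \frac{467 I O}{4}\right) = \frac{259}{4} + \frac{467 I O}{4}$)
$\sqrt{\left(\left(-113397 + Z{\left(-282 \right)}\right) + S{\left(-335 \right)}\right) + W{\left(-277,167 \right)}} = \sqrt{\left(\left(-113397 - - \frac{282 \left(1 + 2 \left(-282\right)\right)}{5}\right) - \frac{111}{2}\right) + \left(\frac{259}{4} + \frac{467}{4} \cdot 167 \left(-277\right)\right)} = \sqrt{\left(\left(-113397 - - \frac{282 \left(1 - 564\right)}{5}\right) - \frac{111}{2}\right) + \left(\frac{259}{4} - \frac{21602953}{4}\right)} = \sqrt{\left(\left(-113397 - \left(- \frac{282}{5}\right) \left(-563\right)\right) - \frac{111}{2}\right) - \frac{10801347}{2}} = \sqrt{\left(\left(-113397 - \frac{158766}{5}\right) - \frac{111}{2}\right) - \frac{10801347}{2}} = \sqrt{\left(- \frac{725751}{5} - \frac{111}{2}\right) - \frac{10801347}{2}} = \sqrt{- \frac{1452057}{10} - \frac{10801347}{2}} = \sqrt{- \frac{27729396}{5}} = \frac{6 i \sqrt{3851305}}{5}$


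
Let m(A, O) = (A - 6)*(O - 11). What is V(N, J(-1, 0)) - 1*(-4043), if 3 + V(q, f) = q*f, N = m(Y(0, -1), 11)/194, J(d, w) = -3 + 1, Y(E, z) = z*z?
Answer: 4040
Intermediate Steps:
Y(E, z) = z²
m(A, O) = (-11 + O)*(-6 + A) (m(A, O) = (-6 + A)*(-11 + O) = (-11 + O)*(-6 + A))
J(d, w) = -2
N = 0 (N = (66 - 11*(-1)² - 6*11 + (-1)²*11)/194 = (66 - 11*1 - 66 + 1*11)*(1/194) = (66 - 11 - 66 + 11)*(1/194) = 0*(1/194) = 0)
V(q, f) = -3 + f*q (V(q, f) = -3 + q*f = -3 + f*q)
V(N, J(-1, 0)) - 1*(-4043) = (-3 - 2*0) - 1*(-4043) = (-3 + 0) + 4043 = -3 + 4043 = 4040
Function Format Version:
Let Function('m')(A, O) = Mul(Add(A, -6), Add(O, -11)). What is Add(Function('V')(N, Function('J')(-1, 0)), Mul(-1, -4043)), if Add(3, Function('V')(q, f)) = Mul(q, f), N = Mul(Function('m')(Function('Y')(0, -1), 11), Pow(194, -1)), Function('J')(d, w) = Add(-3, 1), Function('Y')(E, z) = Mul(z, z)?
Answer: 4040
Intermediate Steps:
Function('Y')(E, z) = Pow(z, 2)
Function('m')(A, O) = Mul(Add(-11, O), Add(-6, A)) (Function('m')(A, O) = Mul(Add(-6, A), Add(-11, O)) = Mul(Add(-11, O), Add(-6, A)))
Function('J')(d, w) = -2
N = 0 (N = Mul(Add(66, Mul(-11, Pow(-1, 2)), Mul(-6, 11), Mul(Pow(-1, 2), 11)), Pow(194, -1)) = Mul(Add(66, Mul(-11, 1), -66, Mul(1, 11)), Rational(1, 194)) = Mul(Add(66, -11, -66, 11), Rational(1, 194)) = Mul(0, Rational(1, 194)) = 0)
Function('V')(q, f) = Add(-3, Mul(f, q)) (Function('V')(q, f) = Add(-3, Mul(q, f)) = Add(-3, Mul(f, q)))
Add(Function('V')(N, Function('J')(-1, 0)), Mul(-1, -4043)) = Add(Add(-3, Mul(-2, 0)), Mul(-1, -4043)) = Add(Add(-3, 0), 4043) = Add(-3, 4043) = 4040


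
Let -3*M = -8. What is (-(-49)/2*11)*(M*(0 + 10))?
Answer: 21560/3 ≈ 7186.7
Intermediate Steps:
M = 8/3 (M = -1/3*(-8) = 8/3 ≈ 2.6667)
(-(-49)/2*11)*(M*(0 + 10)) = (-(-49)/2*11)*(8*(0 + 10)/3) = (-(-49)/2*11)*((8/3)*10) = (-7*(-7/2)*11)*(80/3) = ((49/2)*11)*(80/3) = (539/2)*(80/3) = 21560/3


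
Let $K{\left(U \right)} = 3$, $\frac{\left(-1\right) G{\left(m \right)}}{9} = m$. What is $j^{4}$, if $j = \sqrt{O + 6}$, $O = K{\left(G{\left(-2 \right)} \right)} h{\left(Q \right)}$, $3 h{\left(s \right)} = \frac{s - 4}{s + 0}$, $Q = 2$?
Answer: $25$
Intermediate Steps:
$h{\left(s \right)} = \frac{-4 + s}{3 s}$ ($h{\left(s \right)} = \frac{\left(s - 4\right) \frac{1}{s + 0}}{3} = \frac{\left(-4 + s\right) \frac{1}{s}}{3} = \frac{\frac{1}{s} \left(-4 + s\right)}{3} = \frac{-4 + s}{3 s}$)
$G{\left(m \right)} = - 9 m$
$O = -1$ ($O = 3 \frac{-4 + 2}{3 \cdot 2} = 3 \cdot \frac{1}{3} \cdot \frac{1}{2} \left(-2\right) = 3 \left(- \frac{1}{3}\right) = -1$)
$j = \sqrt{5}$ ($j = \sqrt{-1 + 6} = \sqrt{5} \approx 2.2361$)
$j^{4} = \left(\sqrt{5}\right)^{4} = 25$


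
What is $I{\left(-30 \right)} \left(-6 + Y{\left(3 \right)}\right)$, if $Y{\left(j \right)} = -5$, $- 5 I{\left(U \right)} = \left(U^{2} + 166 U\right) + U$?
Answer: $-9042$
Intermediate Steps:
$I{\left(U \right)} = - \frac{167 U}{5} - \frac{U^{2}}{5}$ ($I{\left(U \right)} = - \frac{\left(U^{2} + 166 U\right) + U}{5} = - \frac{U^{2} + 167 U}{5} = - \frac{167 U}{5} - \frac{U^{2}}{5}$)
$I{\left(-30 \right)} \left(-6 + Y{\left(3 \right)}\right) = \left(- \frac{1}{5}\right) \left(-30\right) \left(167 - 30\right) \left(-6 - 5\right) = \left(- \frac{1}{5}\right) \left(-30\right) 137 \left(-11\right) = 822 \left(-11\right) = -9042$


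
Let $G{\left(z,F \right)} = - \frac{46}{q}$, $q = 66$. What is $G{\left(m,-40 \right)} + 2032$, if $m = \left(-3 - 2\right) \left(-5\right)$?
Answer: $\frac{67033}{33} \approx 2031.3$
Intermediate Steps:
$m = 25$ ($m = \left(-5\right) \left(-5\right) = 25$)
$G{\left(z,F \right)} = - \frac{23}{33}$ ($G{\left(z,F \right)} = - \frac{46}{66} = \left(-46\right) \frac{1}{66} = - \frac{23}{33}$)
$G{\left(m,-40 \right)} + 2032 = - \frac{23}{33} + 2032 = \frac{67033}{33}$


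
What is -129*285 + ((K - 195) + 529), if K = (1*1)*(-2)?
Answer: -36433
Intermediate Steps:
K = -2 (K = 1*(-2) = -2)
-129*285 + ((K - 195) + 529) = -129*285 + ((-2 - 195) + 529) = -36765 + (-197 + 529) = -36765 + 332 = -36433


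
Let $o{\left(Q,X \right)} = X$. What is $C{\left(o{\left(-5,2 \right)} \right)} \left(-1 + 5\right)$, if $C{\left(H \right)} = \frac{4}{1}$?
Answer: $16$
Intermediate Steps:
$C{\left(H \right)} = 4$ ($C{\left(H \right)} = 4 \cdot 1 = 4$)
$C{\left(o{\left(-5,2 \right)} \right)} \left(-1 + 5\right) = 4 \left(-1 + 5\right) = 4 \cdot 4 = 16$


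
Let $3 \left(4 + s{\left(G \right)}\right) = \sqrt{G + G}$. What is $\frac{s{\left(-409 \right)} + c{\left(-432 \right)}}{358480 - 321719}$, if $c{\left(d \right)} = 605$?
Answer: $\frac{601}{36761} + \frac{i \sqrt{818}}{110283} \approx 0.016349 + 0.00025934 i$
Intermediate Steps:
$s{\left(G \right)} = -4 + \frac{\sqrt{2} \sqrt{G}}{3}$ ($s{\left(G \right)} = -4 + \frac{\sqrt{G + G}}{3} = -4 + \frac{\sqrt{2 G}}{3} = -4 + \frac{\sqrt{2} \sqrt{G}}{3}$)
$\frac{s{\left(-409 \right)} + c{\left(-432 \right)}}{358480 - 321719} = \frac{\left(-4 + \frac{\sqrt{2} \sqrt{-409}}{3}\right) + 605}{358480 - 321719} = \frac{\left(-4 + \frac{\sqrt{2} i \sqrt{409}}{3}\right) + 605}{36761} = \left(\left(-4 + \frac{i \sqrt{818}}{3}\right) + 605\right) \frac{1}{36761} = \left(601 + \frac{i \sqrt{818}}{3}\right) \frac{1}{36761} = \frac{601}{36761} + \frac{i \sqrt{818}}{110283}$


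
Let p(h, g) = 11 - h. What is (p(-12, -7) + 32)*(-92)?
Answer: -5060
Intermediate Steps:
(p(-12, -7) + 32)*(-92) = ((11 - 1*(-12)) + 32)*(-92) = ((11 + 12) + 32)*(-92) = (23 + 32)*(-92) = 55*(-92) = -5060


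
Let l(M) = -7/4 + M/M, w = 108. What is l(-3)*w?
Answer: -81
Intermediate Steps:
l(M) = -3/4 (l(M) = -7*1/4 + 1 = -7/4 + 1 = -3/4)
l(-3)*w = -3/4*108 = -81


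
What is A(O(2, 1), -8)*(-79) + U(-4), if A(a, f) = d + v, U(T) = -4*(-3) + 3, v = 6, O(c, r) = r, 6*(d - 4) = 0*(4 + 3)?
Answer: -775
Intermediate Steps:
d = 4 (d = 4 + (0*(4 + 3))/6 = 4 + (0*7)/6 = 4 + (⅙)*0 = 4 + 0 = 4)
U(T) = 15 (U(T) = 12 + 3 = 15)
A(a, f) = 10 (A(a, f) = 4 + 6 = 10)
A(O(2, 1), -8)*(-79) + U(-4) = 10*(-79) + 15 = -790 + 15 = -775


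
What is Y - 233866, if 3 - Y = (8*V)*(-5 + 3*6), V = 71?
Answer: -241247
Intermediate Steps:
Y = -7381 (Y = 3 - 8*71*(-5 + 3*6) = 3 - 568*(-5 + 18) = 3 - 568*13 = 3 - 1*7384 = 3 - 7384 = -7381)
Y - 233866 = -7381 - 233866 = -241247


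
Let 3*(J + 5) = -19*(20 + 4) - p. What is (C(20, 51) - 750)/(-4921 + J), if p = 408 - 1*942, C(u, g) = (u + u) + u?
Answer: 69/490 ≈ 0.14082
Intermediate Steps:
C(u, g) = 3*u (C(u, g) = 2*u + u = 3*u)
p = -534 (p = 408 - 942 = -534)
J = 21 (J = -5 + (-19*(20 + 4) - 1*(-534))/3 = -5 + (-19*24 + 534)/3 = -5 + (-456 + 534)/3 = -5 + (⅓)*78 = -5 + 26 = 21)
(C(20, 51) - 750)/(-4921 + J) = (3*20 - 750)/(-4921 + 21) = (60 - 750)/(-4900) = -690*(-1/4900) = 69/490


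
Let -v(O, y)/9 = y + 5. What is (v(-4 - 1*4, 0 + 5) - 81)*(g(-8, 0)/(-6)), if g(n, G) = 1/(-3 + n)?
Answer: -57/22 ≈ -2.5909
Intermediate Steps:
v(O, y) = -45 - 9*y (v(O, y) = -9*(y + 5) = -9*(5 + y) = -45 - 9*y)
(v(-4 - 1*4, 0 + 5) - 81)*(g(-8, 0)/(-6)) = ((-45 - 9*(0 + 5)) - 81)*(1/(-3 - 8*(-6))) = ((-45 - 9*5) - 81)*(-⅙/(-11)) = ((-45 - 45) - 81)*(-1/11*(-⅙)) = (-90 - 81)*(1/66) = -171*1/66 = -57/22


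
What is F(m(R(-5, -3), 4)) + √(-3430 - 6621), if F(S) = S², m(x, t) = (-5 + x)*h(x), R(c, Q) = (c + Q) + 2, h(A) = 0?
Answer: 23*I*√19 ≈ 100.25*I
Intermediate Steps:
R(c, Q) = 2 + Q + c (R(c, Q) = (Q + c) + 2 = 2 + Q + c)
m(x, t) = 0 (m(x, t) = (-5 + x)*0 = 0)
F(m(R(-5, -3), 4)) + √(-3430 - 6621) = 0² + √(-3430 - 6621) = 0 + √(-10051) = 0 + 23*I*√19 = 23*I*√19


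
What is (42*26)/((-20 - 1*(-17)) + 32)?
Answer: 1092/29 ≈ 37.655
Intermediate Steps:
(42*26)/((-20 - 1*(-17)) + 32) = 1092/((-20 + 17) + 32) = 1092/(-3 + 32) = 1092/29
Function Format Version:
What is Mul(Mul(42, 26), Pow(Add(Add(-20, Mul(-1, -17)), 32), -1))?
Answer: Rational(1092, 29) ≈ 37.655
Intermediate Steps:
Mul(Mul(42, 26), Pow(Add(Add(-20, Mul(-1, -17)), 32), -1)) = Mul(1092, Pow(Add(Add(-20, 17), 32), -1)) = Mul(1092, Pow(Add(-3, 32), -1)) = Mul(1092, Pow(29, -1)) = Mul(1092, Rational(1, 29)) = Rational(1092, 29)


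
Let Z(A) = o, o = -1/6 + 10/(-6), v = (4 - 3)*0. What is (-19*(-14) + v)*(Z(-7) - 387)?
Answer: -310289/3 ≈ -1.0343e+5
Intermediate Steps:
v = 0 (v = 1*0 = 0)
o = -11/6 (o = -1*⅙ + 10*(-⅙) = -⅙ - 5/3 = -11/6 ≈ -1.8333)
Z(A) = -11/6
(-19*(-14) + v)*(Z(-7) - 387) = (-19*(-14) + 0)*(-11/6 - 387) = (266 + 0)*(-2333/6) = 266*(-2333/6) = -310289/3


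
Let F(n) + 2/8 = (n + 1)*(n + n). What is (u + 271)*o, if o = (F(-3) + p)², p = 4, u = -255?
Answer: 3969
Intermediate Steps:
F(n) = -¼ + 2*n*(1 + n) (F(n) = -¼ + (n + 1)*(n + n) = -¼ + (1 + n)*(2*n) = -¼ + 2*n*(1 + n))
o = 3969/16 (o = ((-¼ + 2*(-3) + 2*(-3)²) + 4)² = ((-¼ - 6 + 2*9) + 4)² = ((-¼ - 6 + 18) + 4)² = (47/4 + 4)² = (63/4)² = 3969/16 ≈ 248.06)
(u + 271)*o = (-255 + 271)*(3969/16) = 16*(3969/16) = 3969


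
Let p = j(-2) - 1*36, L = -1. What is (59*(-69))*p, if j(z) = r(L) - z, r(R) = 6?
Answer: 113988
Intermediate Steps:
j(z) = 6 - z
p = -28 (p = (6 - 1*(-2)) - 1*36 = (6 + 2) - 36 = 8 - 36 = -28)
(59*(-69))*p = (59*(-69))*(-28) = -4071*(-28) = 113988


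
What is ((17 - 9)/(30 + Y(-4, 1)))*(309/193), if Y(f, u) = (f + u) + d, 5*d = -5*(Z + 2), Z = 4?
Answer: 824/1351 ≈ 0.60992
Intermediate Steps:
d = -6 (d = (-5*(4 + 2))/5 = (-5*6)/5 = (⅕)*(-30) = -6)
Y(f, u) = -6 + f + u (Y(f, u) = (f + u) - 6 = -6 + f + u)
((17 - 9)/(30 + Y(-4, 1)))*(309/193) = ((17 - 9)/(30 + (-6 - 4 + 1)))*(309/193) = (8/(30 - 9))*(309*(1/193)) = (8/21)*(309/193) = 824/1351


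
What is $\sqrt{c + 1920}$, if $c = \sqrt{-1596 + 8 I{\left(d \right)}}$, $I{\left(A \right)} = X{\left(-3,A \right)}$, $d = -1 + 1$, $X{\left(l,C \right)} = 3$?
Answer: $\sqrt{1920 + 2 i \sqrt{393}} \approx 43.82 + 0.4524 i$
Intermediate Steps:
$d = 0$
$I{\left(A \right)} = 3$
$c = 2 i \sqrt{393}$ ($c = \sqrt{-1596 + 8 \cdot 3} = \sqrt{-1596 + 24} = \sqrt{-1572} = 2 i \sqrt{393} \approx 39.648 i$)
$\sqrt{c + 1920} = \sqrt{2 i \sqrt{393} + 1920} = \sqrt{1920 + 2 i \sqrt{393}}$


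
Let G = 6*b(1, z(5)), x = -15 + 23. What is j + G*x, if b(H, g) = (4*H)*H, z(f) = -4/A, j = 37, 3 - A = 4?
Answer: 229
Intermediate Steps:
x = 8
A = -1 (A = 3 - 1*4 = 3 - 4 = -1)
z(f) = 4 (z(f) = -4/(-1) = -4*(-1) = 4)
b(H, g) = 4*H²
G = 24 (G = 6*(4*1²) = 6*(4*1) = 6*4 = 24)
j + G*x = 37 + 24*8 = 37 + 192 = 229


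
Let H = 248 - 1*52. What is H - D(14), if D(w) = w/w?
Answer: 195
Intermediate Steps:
D(w) = 1
H = 196 (H = 248 - 52 = 196)
H - D(14) = 196 - 1*1 = 196 - 1 = 195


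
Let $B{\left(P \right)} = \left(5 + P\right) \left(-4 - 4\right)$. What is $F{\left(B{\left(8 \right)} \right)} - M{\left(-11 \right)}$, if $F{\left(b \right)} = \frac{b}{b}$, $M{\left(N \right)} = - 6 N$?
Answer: $-65$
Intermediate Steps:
$B{\left(P \right)} = -40 - 8 P$ ($B{\left(P \right)} = \left(5 + P\right) \left(-8\right) = -40 - 8 P$)
$F{\left(b \right)} = 1$
$F{\left(B{\left(8 \right)} \right)} - M{\left(-11 \right)} = 1 - \left(-6\right) \left(-11\right) = 1 - 66 = -65$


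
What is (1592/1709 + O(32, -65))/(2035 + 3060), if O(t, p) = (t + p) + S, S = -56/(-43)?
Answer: -2260911/374416265 ≈ -0.0060385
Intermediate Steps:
S = 56/43 (S = -56*(-1/43) = 56/43 ≈ 1.3023)
O(t, p) = 56/43 + p + t (O(t, p) = (t + p) + 56/43 = (p + t) + 56/43 = 56/43 + p + t)
(1592/1709 + O(32, -65))/(2035 + 3060) = (1592/1709 + (56/43 - 65 + 32))/(2035 + 3060) = (1592*(1/1709) - 1363/43)/5095 = (1592/1709 - 1363/43)*(1/5095) = -2260911/73487*1/5095 = -2260911/374416265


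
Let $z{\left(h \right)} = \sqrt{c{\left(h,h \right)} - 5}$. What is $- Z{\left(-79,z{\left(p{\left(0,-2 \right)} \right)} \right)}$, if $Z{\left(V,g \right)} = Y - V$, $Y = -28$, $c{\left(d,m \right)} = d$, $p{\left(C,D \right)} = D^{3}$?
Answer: $-51$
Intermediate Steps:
$z{\left(h \right)} = \sqrt{-5 + h}$ ($z{\left(h \right)} = \sqrt{h - 5} = \sqrt{-5 + h}$)
$Z{\left(V,g \right)} = -28 - V$
$- Z{\left(-79,z{\left(p{\left(0,-2 \right)} \right)} \right)} = - (-28 - -79) = - (-28 + 79) = \left(-1\right) 51 = -51$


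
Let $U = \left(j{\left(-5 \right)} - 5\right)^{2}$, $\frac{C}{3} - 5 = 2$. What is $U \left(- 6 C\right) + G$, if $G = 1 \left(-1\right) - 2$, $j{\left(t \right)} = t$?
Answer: $-12603$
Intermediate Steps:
$C = 21$ ($C = 15 + 3 \cdot 2 = 15 + 6 = 21$)
$G = -3$ ($G = -1 - 2 = -3$)
$U = 100$ ($U = \left(-5 - 5\right)^{2} = \left(-10\right)^{2} = 100$)
$U \left(- 6 C\right) + G = 100 \left(\left(-6\right) 21\right) - 3 = 100 \left(-126\right) - 3 = -12600 - 3 = -12603$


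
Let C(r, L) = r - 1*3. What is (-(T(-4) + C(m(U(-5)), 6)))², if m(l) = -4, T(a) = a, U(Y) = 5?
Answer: 121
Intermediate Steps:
C(r, L) = -3 + r (C(r, L) = r - 3 = -3 + r)
(-(T(-4) + C(m(U(-5)), 6)))² = (-(-4 + (-3 - 4)))² = (-(-4 - 7))² = (-1*(-11))² = 11² = 121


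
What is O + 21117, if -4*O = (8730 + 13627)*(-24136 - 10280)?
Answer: 192380745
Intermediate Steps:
O = 192359628 (O = -(8730 + 13627)*(-24136 - 10280)/4 = -22357*(-34416)/4 = -¼*(-769438512) = 192359628)
O + 21117 = 192359628 + 21117 = 192380745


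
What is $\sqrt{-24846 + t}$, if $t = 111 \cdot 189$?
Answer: $i \sqrt{3867} \approx 62.185 i$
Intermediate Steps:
$t = 20979$
$\sqrt{-24846 + t} = \sqrt{-24846 + 20979} = \sqrt{-3867} = i \sqrt{3867}$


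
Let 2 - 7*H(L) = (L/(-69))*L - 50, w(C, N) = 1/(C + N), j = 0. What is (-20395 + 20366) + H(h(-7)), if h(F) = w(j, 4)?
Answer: -166703/7728 ≈ -21.571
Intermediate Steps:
h(F) = 1/4 (h(F) = 1/(0 + 4) = 1/4)
H(L) = 52/7 + L**2/483 (H(L) = 2/7 - ((L/(-69))*L - 50)/7 = 2/7 - ((L*(-1/69))*L - 50)/7 = 2/7 - ((-L/69)*L - 50)/7 = 2/7 - (-L**2/69 - 50)/7 = 2/7 - (-50 - L**2/69)/7 = 2/7 + (50/7 + L**2/483) = 52/7 + L**2/483)
(-20395 + 20366) + H(h(-7)) = (-20395 + 20366) + (52/7 + (1/4)**2/483) = -29 + (52/7 + (1/483)*(1/16)) = -29 + (52/7 + 1/7728) = -29 + 57409/7728 = -166703/7728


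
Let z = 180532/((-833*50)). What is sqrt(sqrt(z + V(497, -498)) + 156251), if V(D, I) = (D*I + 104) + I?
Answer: sqrt(55316760275 + 595*I*sqrt(87764332022))/595 ≈ 395.29 + 0.6298*I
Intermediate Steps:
V(D, I) = 104 + I + D*I (V(D, I) = (104 + D*I) + I = 104 + I + D*I)
z = -90266/20825 (z = 180532/(-41650) = 180532*(-1/41650) = -90266/20825 ≈ -4.3345)
sqrt(sqrt(z + V(497, -498)) + 156251) = sqrt(sqrt(-90266/20825 + (104 - 498 + 497*(-498))) + 156251) = sqrt(sqrt(-90266/20825 + (104 - 498 - 247506)) + 156251) = sqrt(sqrt(-90266/20825 - 247900) + 156251) = sqrt(sqrt(-5162607766/20825) + 156251) = sqrt(I*sqrt(87764332022)/595 + 156251) = sqrt(156251 + I*sqrt(87764332022)/595)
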